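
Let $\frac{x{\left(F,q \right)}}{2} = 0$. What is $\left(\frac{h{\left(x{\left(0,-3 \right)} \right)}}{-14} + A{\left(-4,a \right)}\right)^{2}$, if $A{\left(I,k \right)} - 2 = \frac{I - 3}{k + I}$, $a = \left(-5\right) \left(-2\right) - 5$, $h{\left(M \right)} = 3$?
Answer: $\frac{5329}{196} \approx 27.189$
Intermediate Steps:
$x{\left(F,q \right)} = 0$ ($x{\left(F,q \right)} = 2 \cdot 0 = 0$)
$a = 5$ ($a = 10 - 5 = 5$)
$A{\left(I,k \right)} = 2 + \frac{-3 + I}{I + k}$ ($A{\left(I,k \right)} = 2 + \frac{I - 3}{k + I} = 2 + \frac{-3 + I}{I + k}$)
$\left(\frac{h{\left(x{\left(0,-3 \right)} \right)}}{-14} + A{\left(-4,a \right)}\right)^{2} = \left(\frac{3}{-14} + \frac{-3 + 2 \cdot 5 + 3 \left(-4\right)}{-4 + 5}\right)^{2} = \left(3 \left(- \frac{1}{14}\right) + \frac{-3 + 10 - 12}{1}\right)^{2} = \left(- \frac{3}{14} + 1 \left(-5\right)\right)^{2} = \left(- \frac{3}{14} - 5\right)^{2} = \left(- \frac{73}{14}\right)^{2} = \frac{5329}{196}$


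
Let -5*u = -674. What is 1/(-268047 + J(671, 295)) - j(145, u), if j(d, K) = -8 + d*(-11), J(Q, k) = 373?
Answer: 429081421/267674 ≈ 1603.0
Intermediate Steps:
u = 674/5 (u = -1/5*(-674) = 674/5 ≈ 134.80)
j(d, K) = -8 - 11*d
1/(-268047 + J(671, 295)) - j(145, u) = 1/(-268047 + 373) - (-8 - 11*145) = 1/(-267674) - (-8 - 1595) = -1/267674 - 1*(-1603) = -1/267674 + 1603 = 429081421/267674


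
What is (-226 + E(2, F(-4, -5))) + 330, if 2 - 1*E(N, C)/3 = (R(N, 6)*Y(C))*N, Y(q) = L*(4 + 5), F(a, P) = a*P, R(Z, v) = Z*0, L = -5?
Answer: 110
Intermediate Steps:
R(Z, v) = 0
F(a, P) = P*a
Y(q) = -45 (Y(q) = -5*(4 + 5) = -5*9 = -45)
E(N, C) = 6 (E(N, C) = 6 - 3*0*(-45)*N = 6 - 0*N = 6 - 3*0 = 6 + 0 = 6)
(-226 + E(2, F(-4, -5))) + 330 = (-226 + 6) + 330 = -220 + 330 = 110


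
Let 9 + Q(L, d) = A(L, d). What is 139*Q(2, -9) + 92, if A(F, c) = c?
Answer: -2410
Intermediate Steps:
Q(L, d) = -9 + d
139*Q(2, -9) + 92 = 139*(-9 - 9) + 92 = 139*(-18) + 92 = -2502 + 92 = -2410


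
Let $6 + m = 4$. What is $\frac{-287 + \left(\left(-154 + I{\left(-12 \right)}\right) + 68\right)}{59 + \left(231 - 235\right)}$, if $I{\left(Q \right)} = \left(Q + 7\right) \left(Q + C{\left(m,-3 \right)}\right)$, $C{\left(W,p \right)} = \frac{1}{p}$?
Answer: $- \frac{934}{165} \approx -5.6606$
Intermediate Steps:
$m = -2$ ($m = -6 + 4 = -2$)
$I{\left(Q \right)} = \left(7 + Q\right) \left(- \frac{1}{3} + Q\right)$ ($I{\left(Q \right)} = \left(Q + 7\right) \left(Q + \frac{1}{-3}\right) = \left(7 + Q\right) \left(Q - \frac{1}{3}\right) = \left(7 + Q\right) \left(- \frac{1}{3} + Q\right)$)
$\frac{-287 + \left(\left(-154 + I{\left(-12 \right)}\right) + 68\right)}{59 + \left(231 - 235\right)} = \frac{-287 + \left(\left(-154 + \left(- \frac{7}{3} + \left(-12\right)^{2} + \frac{20}{3} \left(-12\right)\right)\right) + 68\right)}{59 + \left(231 - 235\right)} = \frac{-287 + \left(\left(-154 - - \frac{185}{3}\right) + 68\right)}{59 - 4} = \frac{-287 + \left(\left(-154 + \frac{185}{3}\right) + 68\right)}{55} = \left(-287 + \left(- \frac{277}{3} + 68\right)\right) \frac{1}{55} = \left(-287 - \frac{73}{3}\right) \frac{1}{55} = \left(- \frac{934}{3}\right) \frac{1}{55} = - \frac{934}{165}$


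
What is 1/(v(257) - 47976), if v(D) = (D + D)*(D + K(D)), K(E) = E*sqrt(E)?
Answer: -42061/2238771530672 + 66049*sqrt(257)/2238771530672 ≈ 4.5417e-7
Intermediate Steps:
K(E) = E**(3/2)
v(D) = 2*D*(D + D**(3/2)) (v(D) = (D + D)*(D + D**(3/2)) = (2*D)*(D + D**(3/2)) = 2*D*(D + D**(3/2)))
1/(v(257) - 47976) = 1/(2*257*(257 + 257**(3/2)) - 47976) = 1/(2*257*(257 + 257*sqrt(257)) - 47976) = 1/((132098 + 132098*sqrt(257)) - 47976) = 1/(84122 + 132098*sqrt(257))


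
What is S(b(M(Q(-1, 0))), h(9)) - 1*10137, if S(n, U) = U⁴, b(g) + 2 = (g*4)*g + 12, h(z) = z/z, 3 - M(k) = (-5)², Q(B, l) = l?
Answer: -10136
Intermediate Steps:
M(k) = -22 (M(k) = 3 - 1*(-5)² = 3 - 1*25 = 3 - 25 = -22)
h(z) = 1
b(g) = 10 + 4*g² (b(g) = -2 + ((g*4)*g + 12) = -2 + ((4*g)*g + 12) = -2 + (4*g² + 12) = -2 + (12 + 4*g²) = 10 + 4*g²)
S(b(M(Q(-1, 0))), h(9)) - 1*10137 = 1⁴ - 1*10137 = 1 - 10137 = -10136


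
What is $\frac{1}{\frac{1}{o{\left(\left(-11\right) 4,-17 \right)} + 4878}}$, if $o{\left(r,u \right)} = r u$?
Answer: $5626$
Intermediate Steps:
$\frac{1}{\frac{1}{o{\left(\left(-11\right) 4,-17 \right)} + 4878}} = \frac{1}{\frac{1}{\left(-11\right) 4 \left(-17\right) + 4878}} = \frac{1}{\frac{1}{\left(-44\right) \left(-17\right) + 4878}} = \frac{1}{\frac{1}{748 + 4878}} = \frac{1}{\frac{1}{5626}} = 5626$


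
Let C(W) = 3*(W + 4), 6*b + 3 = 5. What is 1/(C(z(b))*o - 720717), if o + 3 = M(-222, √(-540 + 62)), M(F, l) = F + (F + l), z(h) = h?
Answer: -363264/263921507783 - 13*I*√478/527843015566 ≈ -1.3764e-6 - 5.3846e-10*I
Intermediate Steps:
b = ⅓ (b = -½ + (⅙)*5 = -½ + ⅚ = ⅓ ≈ 0.33333)
M(F, l) = l + 2*F
o = -447 + I*√478 (o = -3 + (√(-540 + 62) + 2*(-222)) = -3 + (√(-478) - 444) = -3 + (I*√478 - 444) = -3 + (-444 + I*√478) = -447 + I*√478 ≈ -447.0 + 21.863*I)
C(W) = 12 + 3*W (C(W) = 3*(4 + W) = 12 + 3*W)
1/(C(z(b))*o - 720717) = 1/((12 + 3*(⅓))*(-447 + I*√478) - 720717) = 1/((12 + 1)*(-447 + I*√478) - 720717) = 1/(13*(-447 + I*√478) - 720717) = 1/((-5811 + 13*I*√478) - 720717) = 1/(-726528 + 13*I*√478)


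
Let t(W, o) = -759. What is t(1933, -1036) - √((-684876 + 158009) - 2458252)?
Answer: -759 - I*√2985119 ≈ -759.0 - 1727.8*I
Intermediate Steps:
t(1933, -1036) - √((-684876 + 158009) - 2458252) = -759 - √((-684876 + 158009) - 2458252) = -759 - √(-526867 - 2458252) = -759 - √(-2985119) = -759 - I*√2985119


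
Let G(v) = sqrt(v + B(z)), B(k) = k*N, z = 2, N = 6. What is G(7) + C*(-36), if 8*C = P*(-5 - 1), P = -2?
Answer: -54 + sqrt(19) ≈ -49.641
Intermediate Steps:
B(k) = 6*k (B(k) = k*6 = 6*k)
C = 3/2 (C = (-2*(-5 - 1))/8 = (-2*(-6))/8 = (1/8)*12 = 3/2 ≈ 1.5000)
G(v) = sqrt(12 + v) (G(v) = sqrt(v + 6*2) = sqrt(v + 12) = sqrt(12 + v))
G(7) + C*(-36) = sqrt(12 + 7) + (3/2)*(-36) = sqrt(19) - 54 = -54 + sqrt(19)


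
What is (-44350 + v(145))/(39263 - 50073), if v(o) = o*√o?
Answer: 4435/1081 - 29*√145/2162 ≈ 3.9412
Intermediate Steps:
v(o) = o^(3/2)
(-44350 + v(145))/(39263 - 50073) = (-44350 + 145^(3/2))/(39263 - 50073) = (-44350 + 145*√145)/(-10810) = (-44350 + 145*√145)*(-1/10810) = 4435/1081 - 29*√145/2162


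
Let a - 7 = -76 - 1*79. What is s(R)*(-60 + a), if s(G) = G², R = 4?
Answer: -3328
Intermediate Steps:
a = -148 (a = 7 + (-76 - 1*79) = 7 + (-76 - 79) = 7 - 155 = -148)
s(R)*(-60 + a) = 4²*(-60 - 148) = 16*(-208) = -3328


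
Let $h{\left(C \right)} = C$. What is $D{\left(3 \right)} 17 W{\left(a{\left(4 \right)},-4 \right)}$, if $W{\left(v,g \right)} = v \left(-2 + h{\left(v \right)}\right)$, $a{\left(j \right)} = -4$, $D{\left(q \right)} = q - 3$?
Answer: $0$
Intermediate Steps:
$D{\left(q \right)} = -3 + q$
$W{\left(v,g \right)} = v \left(-2 + v\right)$
$D{\left(3 \right)} 17 W{\left(a{\left(4 \right)},-4 \right)} = \left(-3 + 3\right) 17 \left(- 4 \left(-2 - 4\right)\right) = 0 \cdot 17 \left(\left(-4\right) \left(-6\right)\right) = 0 \cdot 24 = 0$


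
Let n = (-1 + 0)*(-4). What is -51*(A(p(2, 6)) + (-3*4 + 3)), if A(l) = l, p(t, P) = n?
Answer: 255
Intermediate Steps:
n = 4 (n = -1*(-4) = 4)
p(t, P) = 4
-51*(A(p(2, 6)) + (-3*4 + 3)) = -51*(4 + (-3*4 + 3)) = -51*(4 + (-12 + 3)) = -51*(4 - 9) = -51*(-5) = 255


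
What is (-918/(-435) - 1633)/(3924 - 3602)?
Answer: -236479/46690 ≈ -5.0649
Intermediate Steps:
(-918/(-435) - 1633)/(3924 - 3602) = (-918*(-1/435) - 1633)/322 = (306/145 - 1633)*(1/322) = -236479/145*1/322 = -236479/46690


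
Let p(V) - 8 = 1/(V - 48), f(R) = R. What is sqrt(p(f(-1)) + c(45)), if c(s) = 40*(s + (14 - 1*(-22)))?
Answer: sqrt(159151)/7 ≈ 56.991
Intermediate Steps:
p(V) = 8 + 1/(-48 + V) (p(V) = 8 + 1/(V - 48) = 8 + 1/(-48 + V))
c(s) = 1440 + 40*s (c(s) = 40*(s + (14 + 22)) = 40*(s + 36) = 40*(36 + s) = 1440 + 40*s)
sqrt(p(f(-1)) + c(45)) = sqrt((-383 + 8*(-1))/(-48 - 1) + (1440 + 40*45)) = sqrt((-383 - 8)/(-49) + (1440 + 1800)) = sqrt(-1/49*(-391) + 3240) = sqrt(391/49 + 3240) = sqrt(159151/49) = sqrt(159151)/7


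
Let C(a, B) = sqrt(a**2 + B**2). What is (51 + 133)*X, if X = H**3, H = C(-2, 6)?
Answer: 14720*sqrt(10) ≈ 46549.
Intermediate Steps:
C(a, B) = sqrt(B**2 + a**2)
H = 2*sqrt(10) (H = sqrt(6**2 + (-2)**2) = sqrt(36 + 4) = sqrt(40) = 2*sqrt(10) ≈ 6.3246)
X = 80*sqrt(10) (X = (2*sqrt(10))**3 = 80*sqrt(10) ≈ 252.98)
(51 + 133)*X = (51 + 133)*(80*sqrt(10)) = 184*(80*sqrt(10)) = 14720*sqrt(10)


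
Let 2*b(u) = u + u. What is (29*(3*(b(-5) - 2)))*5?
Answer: -3045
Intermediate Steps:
b(u) = u (b(u) = (u + u)/2 = (2*u)/2 = u)
(29*(3*(b(-5) - 2)))*5 = (29*(3*(-5 - 2)))*5 = (29*(3*(-7)))*5 = (29*(-21))*5 = -609*5 = -3045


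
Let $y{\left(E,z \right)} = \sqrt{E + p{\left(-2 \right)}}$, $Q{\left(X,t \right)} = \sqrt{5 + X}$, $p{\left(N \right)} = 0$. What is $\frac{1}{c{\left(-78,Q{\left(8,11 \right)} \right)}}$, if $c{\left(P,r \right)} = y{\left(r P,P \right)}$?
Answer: $- \frac{i \sqrt{6} \sqrt[4]{13}}{78} \approx - 0.05963 i$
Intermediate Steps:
$y{\left(E,z \right)} = \sqrt{E}$ ($y{\left(E,z \right)} = \sqrt{E + 0} = \sqrt{E}$)
$c{\left(P,r \right)} = \sqrt{P r}$ ($c{\left(P,r \right)} = \sqrt{r P} = \sqrt{P r}$)
$\frac{1}{c{\left(-78,Q{\left(8,11 \right)} \right)}} = \frac{1}{\sqrt{- 78 \sqrt{5 + 8}}} = \frac{1}{\sqrt{- 78 \sqrt{13}}} = \frac{1}{i \sqrt{6} \cdot 13^{\frac{3}{4}}} = - \frac{i \sqrt{6} \sqrt[4]{13}}{78}$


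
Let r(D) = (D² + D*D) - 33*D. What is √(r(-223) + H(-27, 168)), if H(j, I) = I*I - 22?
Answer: √135019 ≈ 367.45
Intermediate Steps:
H(j, I) = -22 + I² (H(j, I) = I² - 22 = -22 + I²)
r(D) = -33*D + 2*D² (r(D) = (D² + D²) - 33*D = 2*D² - 33*D = -33*D + 2*D²)
√(r(-223) + H(-27, 168)) = √(-223*(-33 + 2*(-223)) + (-22 + 168²)) = √(-223*(-33 - 446) + (-22 + 28224)) = √(-223*(-479) + 28202) = √(106817 + 28202) = √135019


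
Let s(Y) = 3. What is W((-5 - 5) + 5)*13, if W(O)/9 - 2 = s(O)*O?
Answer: -1521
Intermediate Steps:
W(O) = 18 + 27*O (W(O) = 18 + 9*(3*O) = 18 + 27*O)
W((-5 - 5) + 5)*13 = (18 + 27*((-5 - 5) + 5))*13 = (18 + 27*(-10 + 5))*13 = (18 + 27*(-5))*13 = (18 - 135)*13 = -117*13 = -1521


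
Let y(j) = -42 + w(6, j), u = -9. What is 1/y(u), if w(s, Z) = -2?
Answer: -1/44 ≈ -0.022727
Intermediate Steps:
y(j) = -44 (y(j) = -42 - 2 = -44)
1/y(u) = 1/(-44) = -1/44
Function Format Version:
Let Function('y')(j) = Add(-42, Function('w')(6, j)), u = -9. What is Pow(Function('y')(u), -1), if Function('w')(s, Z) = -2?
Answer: Rational(-1, 44) ≈ -0.022727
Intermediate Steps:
Function('y')(j) = -44 (Function('y')(j) = Add(-42, -2) = -44)
Pow(Function('y')(u), -1) = Pow(-44, -1) = Rational(-1, 44)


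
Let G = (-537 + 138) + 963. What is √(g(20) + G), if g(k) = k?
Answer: 2*√146 ≈ 24.166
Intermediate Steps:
G = 564 (G = -399 + 963 = 564)
√(g(20) + G) = √(20 + 564) = √584 = 2*√146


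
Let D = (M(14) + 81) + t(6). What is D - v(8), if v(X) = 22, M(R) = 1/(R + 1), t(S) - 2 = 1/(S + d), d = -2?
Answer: 3679/60 ≈ 61.317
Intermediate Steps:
t(S) = 2 + 1/(-2 + S) (t(S) = 2 + 1/(S - 2) = 2 + 1/(-2 + S))
M(R) = 1/(1 + R)
D = 4999/60 (D = (1/(1 + 14) + 81) + (-3 + 2*6)/(-2 + 6) = (1/15 + 81) + (-3 + 12)/4 = (1/15 + 81) + (1/4)*9 = 1216/15 + 9/4 = 4999/60 ≈ 83.317)
D - v(8) = 4999/60 - 1*22 = 4999/60 - 22 = 3679/60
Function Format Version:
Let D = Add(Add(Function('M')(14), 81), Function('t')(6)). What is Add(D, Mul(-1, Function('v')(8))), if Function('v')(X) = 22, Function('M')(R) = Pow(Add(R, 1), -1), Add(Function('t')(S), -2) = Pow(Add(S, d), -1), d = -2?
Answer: Rational(3679, 60) ≈ 61.317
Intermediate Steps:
Function('t')(S) = Add(2, Pow(Add(-2, S), -1)) (Function('t')(S) = Add(2, Pow(Add(S, -2), -1)) = Add(2, Pow(Add(-2, S), -1)))
Function('M')(R) = Pow(Add(1, R), -1)
D = Rational(4999, 60) (D = Add(Add(Pow(Add(1, 14), -1), 81), Mul(Pow(Add(-2, 6), -1), Add(-3, Mul(2, 6)))) = Add(Add(Pow(15, -1), 81), Mul(Pow(4, -1), Add(-3, 12))) = Add(Add(Rational(1, 15), 81), Mul(Rational(1, 4), 9)) = Add(Rational(1216, 15), Rational(9, 4)) = Rational(4999, 60) ≈ 83.317)
Add(D, Mul(-1, Function('v')(8))) = Add(Rational(4999, 60), Mul(-1, 22)) = Add(Rational(4999, 60), -22) = Rational(3679, 60)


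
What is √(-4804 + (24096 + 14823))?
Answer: √34115 ≈ 184.70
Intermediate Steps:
√(-4804 + (24096 + 14823)) = √(-4804 + 38919) = √34115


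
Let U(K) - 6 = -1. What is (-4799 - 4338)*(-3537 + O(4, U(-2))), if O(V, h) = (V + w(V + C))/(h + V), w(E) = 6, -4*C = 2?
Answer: 290766751/9 ≈ 3.2307e+7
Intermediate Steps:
C = -½ (C = -¼*2 = -½ ≈ -0.50000)
U(K) = 5 (U(K) = 6 - 1 = 5)
O(V, h) = (6 + V)/(V + h) (O(V, h) = (V + 6)/(h + V) = (6 + V)/(V + h))
(-4799 - 4338)*(-3537 + O(4, U(-2))) = (-4799 - 4338)*(-3537 + (6 + 4)/(4 + 5)) = -9137*(-3537 + 10/9) = -9137*(-31823/9) = 290766751/9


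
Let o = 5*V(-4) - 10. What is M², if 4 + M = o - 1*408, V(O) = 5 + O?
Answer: 173889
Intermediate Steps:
o = -5 (o = 5*(5 - 4) - 10 = 5*1 - 10 = 5 - 10 = -5)
M = -417 (M = -4 + (-5 - 1*408) = -4 + (-5 - 408) = -4 - 413 = -417)
M² = (-417)² = 173889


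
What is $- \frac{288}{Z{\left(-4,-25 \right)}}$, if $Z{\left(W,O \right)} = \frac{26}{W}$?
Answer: $\frac{576}{13} \approx 44.308$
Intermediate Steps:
$- \frac{288}{Z{\left(-4,-25 \right)}} = - \frac{288}{26 \frac{1}{-4}} = - \frac{288}{26 \left(- \frac{1}{4}\right)} = - \frac{288}{- \frac{13}{2}} = \left(-288\right) \left(- \frac{2}{13}\right) = \frac{576}{13}$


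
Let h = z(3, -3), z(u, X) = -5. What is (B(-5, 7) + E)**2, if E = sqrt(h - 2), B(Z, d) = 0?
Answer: -7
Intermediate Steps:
h = -5
E = I*sqrt(7) (E = sqrt(-5 - 2) = sqrt(-7) = I*sqrt(7) ≈ 2.6458*I)
(B(-5, 7) + E)**2 = (0 + I*sqrt(7))**2 = (I*sqrt(7))**2 = -7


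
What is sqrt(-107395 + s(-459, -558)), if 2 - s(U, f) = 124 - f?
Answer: 5*I*sqrt(4323) ≈ 328.75*I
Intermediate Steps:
s(U, f) = -122 + f (s(U, f) = 2 - (124 - f) = 2 + (-124 + f) = -122 + f)
sqrt(-107395 + s(-459, -558)) = sqrt(-107395 + (-122 - 558)) = sqrt(-107395 - 680) = sqrt(-108075) = 5*I*sqrt(4323)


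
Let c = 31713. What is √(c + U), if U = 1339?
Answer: 2*√8263 ≈ 181.80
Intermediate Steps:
√(c + U) = √(31713 + 1339) = √33052 = 2*√8263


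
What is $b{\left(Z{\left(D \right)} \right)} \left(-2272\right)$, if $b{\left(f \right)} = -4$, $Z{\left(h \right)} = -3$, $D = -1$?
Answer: $9088$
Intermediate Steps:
$b{\left(Z{\left(D \right)} \right)} \left(-2272\right) = \left(-4\right) \left(-2272\right) = 9088$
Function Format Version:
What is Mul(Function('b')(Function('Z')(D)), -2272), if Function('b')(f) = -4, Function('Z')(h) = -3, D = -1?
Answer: 9088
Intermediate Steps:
Mul(Function('b')(Function('Z')(D)), -2272) = Mul(-4, -2272) = 9088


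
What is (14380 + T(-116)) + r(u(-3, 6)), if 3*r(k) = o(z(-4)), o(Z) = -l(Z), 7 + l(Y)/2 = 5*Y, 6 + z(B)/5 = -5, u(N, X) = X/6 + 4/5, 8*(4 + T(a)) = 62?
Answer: 58287/4 ≈ 14572.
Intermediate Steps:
T(a) = 15/4 (T(a) = -4 + (⅛)*62 = -4 + 31/4 = 15/4)
u(N, X) = ⅘ + X/6 (u(N, X) = X*(⅙) + 4*(⅕) = X/6 + ⅘ = ⅘ + X/6)
z(B) = -55 (z(B) = -30 + 5*(-5) = -30 - 25 = -55)
l(Y) = -14 + 10*Y (l(Y) = -14 + 2*(5*Y) = -14 + 10*Y)
o(Z) = 14 - 10*Z (o(Z) = -(-14 + 10*Z) = 14 - 10*Z)
r(k) = 188 (r(k) = (14 - 10*(-55))/3 = (14 + 550)/3 = (⅓)*564 = 188)
(14380 + T(-116)) + r(u(-3, 6)) = (14380 + 15/4) + 188 = 57535/4 + 188 = 58287/4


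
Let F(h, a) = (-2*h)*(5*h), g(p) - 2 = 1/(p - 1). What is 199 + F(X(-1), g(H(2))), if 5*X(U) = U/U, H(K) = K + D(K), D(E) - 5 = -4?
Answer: 993/5 ≈ 198.60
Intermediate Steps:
D(E) = 1 (D(E) = 5 - 4 = 1)
H(K) = 1 + K (H(K) = K + 1 = 1 + K)
X(U) = ⅕ (X(U) = (U/U)/5 = (⅕)*1 = ⅕)
g(p) = 2 + 1/(-1 + p) (g(p) = 2 + 1/(p - 1) = 2 + 1/(-1 + p))
F(h, a) = -10*h²
199 + F(X(-1), g(H(2))) = 199 - 10*(⅕)² = 199 - 10*1/25 = 199 - ⅖ = 993/5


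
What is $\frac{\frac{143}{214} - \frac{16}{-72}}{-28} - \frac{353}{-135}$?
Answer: $\frac{298493}{115560} \approx 2.583$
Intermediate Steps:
$\frac{\frac{143}{214} - \frac{16}{-72}}{-28} - \frac{353}{-135} = \left(143 \cdot \frac{1}{214} - - \frac{2}{9}\right) \left(- \frac{1}{28}\right) - - \frac{353}{135} = \left(\frac{143}{214} + \frac{2}{9}\right) \left(- \frac{1}{28}\right) + \frac{353}{135} = \frac{1715}{1926} \left(- \frac{1}{28}\right) + \frac{353}{135} = - \frac{245}{7704} + \frac{353}{135} = \frac{298493}{115560}$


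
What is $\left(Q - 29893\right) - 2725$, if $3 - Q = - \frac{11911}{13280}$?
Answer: $- \frac{433115289}{13280} \approx -32614.0$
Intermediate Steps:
$Q = \frac{51751}{13280}$ ($Q = 3 - - \frac{11911}{13280} = 3 + \frac{11911}{13280} = \frac{51751}{13280} \approx 3.8969$)
$\left(Q - 29893\right) - 2725 = \left(\frac{51751}{13280} - 29893\right) - 2725 = - \frac{396927289}{13280} - 2725 = - \frac{433115289}{13280}$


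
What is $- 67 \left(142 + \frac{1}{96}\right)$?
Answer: $- \frac{913411}{96} \approx -9514.7$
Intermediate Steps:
$- 67 \left(142 + \frac{1}{96}\right) = \left(-67\right) \frac{13633}{96} = - \frac{913411}{96}$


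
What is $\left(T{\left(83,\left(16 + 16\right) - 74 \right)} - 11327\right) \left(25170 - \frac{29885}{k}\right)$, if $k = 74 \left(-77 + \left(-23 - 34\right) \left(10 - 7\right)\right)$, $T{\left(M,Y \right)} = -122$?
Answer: $- \frac{5288862401525}{18352} \approx -2.8819 \cdot 10^{8}$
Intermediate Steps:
$k = -18352$ ($k = 74 \left(-77 - 57 \left(10 - 7\right)\right) = 74 \left(-77 - 171\right) = 74 \left(-248\right) = -18352$)
$\left(T{\left(83,\left(16 + 16\right) - 74 \right)} - 11327\right) \left(25170 - \frac{29885}{k}\right) = \left(-122 - 11327\right) \left(25170 - \frac{29885}{-18352}\right) = - 11449 \left(25170 - - \frac{29885}{18352}\right) = - 11449 \left(25170 + \frac{29885}{18352}\right) = \left(-11449\right) \frac{461949725}{18352} = - \frac{5288862401525}{18352}$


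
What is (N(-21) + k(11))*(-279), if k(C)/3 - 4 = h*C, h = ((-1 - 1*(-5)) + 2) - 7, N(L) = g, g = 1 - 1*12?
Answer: 8928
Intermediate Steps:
g = -11 (g = 1 - 12 = -11)
N(L) = -11
h = -1 (h = ((-1 + 5) + 2) - 7 = (4 + 2) - 7 = 6 - 7 = -1)
k(C) = 12 - 3*C (k(C) = 12 + 3*(-C) = 12 - 3*C)
(N(-21) + k(11))*(-279) = (-11 + (12 - 3*11))*(-279) = (-11 + (12 - 33))*(-279) = (-11 - 21)*(-279) = -32*(-279) = 8928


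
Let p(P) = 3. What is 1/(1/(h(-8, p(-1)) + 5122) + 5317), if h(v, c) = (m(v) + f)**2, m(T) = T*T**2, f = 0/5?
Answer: 267266/1421053323 ≈ 0.00018808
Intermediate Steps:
f = 0 (f = 0*(1/5) = 0)
m(T) = T**3
h(v, c) = v**6 (h(v, c) = (v**3 + 0)**2 = (v**3)**2 = v**6)
1/(1/(h(-8, p(-1)) + 5122) + 5317) = 1/(1/((-8)**6 + 5122) + 5317) = 1/(1/(262144 + 5122) + 5317) = 1/(1/267266 + 5317) = 1/(1421053323/267266) = 267266/1421053323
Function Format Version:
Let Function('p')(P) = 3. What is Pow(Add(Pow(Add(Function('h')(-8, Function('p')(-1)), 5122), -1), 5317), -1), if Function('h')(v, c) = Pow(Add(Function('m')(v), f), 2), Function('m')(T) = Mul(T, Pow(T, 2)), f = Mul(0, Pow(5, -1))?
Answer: Rational(267266, 1421053323) ≈ 0.00018808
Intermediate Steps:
f = 0 (f = Mul(0, Rational(1, 5)) = 0)
Function('m')(T) = Pow(T, 3)
Function('h')(v, c) = Pow(v, 6) (Function('h')(v, c) = Pow(Add(Pow(v, 3), 0), 2) = Pow(Pow(v, 3), 2) = Pow(v, 6))
Pow(Add(Pow(Add(Function('h')(-8, Function('p')(-1)), 5122), -1), 5317), -1) = Pow(Add(Pow(Add(Pow(-8, 6), 5122), -1), 5317), -1) = Pow(Add(Pow(Add(262144, 5122), -1), 5317), -1) = Pow(Add(Pow(267266, -1), 5317), -1) = Pow(Add(Rational(1, 267266), 5317), -1) = Pow(Rational(1421053323, 267266), -1) = Rational(267266, 1421053323)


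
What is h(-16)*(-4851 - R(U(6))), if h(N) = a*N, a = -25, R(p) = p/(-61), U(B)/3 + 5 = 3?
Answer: -118366800/61 ≈ -1.9404e+6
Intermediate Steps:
U(B) = -6 (U(B) = -15 + 3*3 = -15 + 9 = -6)
R(p) = -p/61 (R(p) = p*(-1/61) = -p/61)
h(N) = -25*N
h(-16)*(-4851 - R(U(6))) = (-25*(-16))*(-4851 - (-1)*(-6)/61) = 400*(-4851 - 1*6/61) = 400*(-4851 - 6/61) = 400*(-295917/61) = -118366800/61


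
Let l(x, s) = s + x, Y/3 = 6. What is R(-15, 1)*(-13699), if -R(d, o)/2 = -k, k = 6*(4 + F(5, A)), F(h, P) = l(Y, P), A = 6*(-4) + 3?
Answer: -164388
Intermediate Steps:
Y = 18 (Y = 3*6 = 18)
A = -21 (A = -24 + 3 = -21)
F(h, P) = 18 + P (F(h, P) = P + 18 = 18 + P)
k = 6 (k = 6*(4 + (18 - 21)) = 6*(4 - 3) = 6*1 = 6)
R(d, o) = 12 (R(d, o) = -(-2)*6 = -2*(-6) = 12)
R(-15, 1)*(-13699) = 12*(-13699) = -164388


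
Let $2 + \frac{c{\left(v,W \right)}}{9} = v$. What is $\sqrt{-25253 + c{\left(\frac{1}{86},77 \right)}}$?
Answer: $\frac{7 i \sqrt{3814358}}{86} \approx 158.97 i$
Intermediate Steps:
$c{\left(v,W \right)} = -18 + 9 v$
$\sqrt{-25253 + c{\left(\frac{1}{86},77 \right)}} = \sqrt{-25253 - \left(18 - \frac{9}{86}\right)} = \sqrt{-25253 + \left(-18 + 9 \cdot \frac{1}{86}\right)} = \sqrt{-25253 + \left(-18 + \frac{9}{86}\right)} = \sqrt{-25253 - \frac{1539}{86}} = \sqrt{- \frac{2173297}{86}} = \frac{7 i \sqrt{3814358}}{86}$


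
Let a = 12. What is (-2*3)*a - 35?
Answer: -107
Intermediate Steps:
(-2*3)*a - 35 = -2*3*12 - 35 = -6*12 - 35 = -72 - 35 = -107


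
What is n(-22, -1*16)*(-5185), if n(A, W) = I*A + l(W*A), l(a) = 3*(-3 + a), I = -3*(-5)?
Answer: -3717645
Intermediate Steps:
I = 15
l(a) = -9 + 3*a
n(A, W) = -9 + 15*A + 3*A*W (n(A, W) = 15*A + (-9 + 3*(W*A)) = 15*A + (-9 + 3*(A*W)) = 15*A + (-9 + 3*A*W) = -9 + 15*A + 3*A*W)
n(-22, -1*16)*(-5185) = (-9 + 15*(-22) + 3*(-22)*(-1*16))*(-5185) = (-9 - 330 + 3*(-22)*(-16))*(-5185) = (-9 - 330 + 1056)*(-5185) = 717*(-5185) = -3717645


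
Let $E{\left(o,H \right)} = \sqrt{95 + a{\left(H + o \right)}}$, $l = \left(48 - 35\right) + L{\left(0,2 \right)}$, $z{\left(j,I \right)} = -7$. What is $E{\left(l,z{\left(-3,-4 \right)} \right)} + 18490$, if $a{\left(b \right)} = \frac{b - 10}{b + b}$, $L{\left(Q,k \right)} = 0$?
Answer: $18490 + \frac{2 \sqrt{213}}{3} \approx 18500.0$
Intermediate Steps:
$a{\left(b \right)} = \frac{-10 + b}{2 b}$
$l = 13$ ($l = \left(48 - 35\right) + 0 = 13 + 0 = 13$)
$E{\left(o,H \right)} = \sqrt{95 + \frac{-10 + H + o}{2 \left(H + o\right)}}$ ($E{\left(o,H \right)} = \sqrt{95 + \frac{-10 + \left(H + o\right)}{2 \left(H + o\right)}} = \sqrt{95 + \frac{-10 + H + o}{2 \left(H + o\right)}}$)
$E{\left(l,z{\left(-3,-4 \right)} \right)} + 18490 = \frac{\sqrt{2} \sqrt{\frac{-10 + 191 \left(-7\right) + 191 \cdot 13}{-7 + 13}}}{2} + 18490 = \frac{\sqrt{2} \sqrt{\frac{-10 - 1337 + 2483}{6}}}{2} + 18490 = \frac{\sqrt{2} \sqrt{\frac{1}{6} \cdot 1136}}{2} + 18490 = \frac{\sqrt{2} \sqrt{\frac{568}{3}}}{2} + 18490 = \frac{\sqrt{2} \frac{2 \sqrt{426}}{3}}{2} + 18490 = \frac{2 \sqrt{213}}{3} + 18490 = 18490 + \frac{2 \sqrt{213}}{3}$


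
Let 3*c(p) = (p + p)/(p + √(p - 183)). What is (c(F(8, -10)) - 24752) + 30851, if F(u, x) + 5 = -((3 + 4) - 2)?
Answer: 5361221/879 + 20*I*√193/879 ≈ 6099.2 + 0.3161*I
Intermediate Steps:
F(u, x) = -10 (F(u, x) = -5 - ((3 + 4) - 2) = -5 - (7 - 2) = -5 - 1*5 = -5 - 5 = -10)
c(p) = 2*p/(3*(p + √(-183 + p))) (c(p) = ((p + p)/(p + √(p - 183)))/3 = ((2*p)/(p + √(-183 + p)))/3 = (2*p/(p + √(-183 + p)))/3 = 2*p/(3*(p + √(-183 + p))))
(c(F(8, -10)) - 24752) + 30851 = ((⅔)*(-10)/(-10 + √(-183 - 10)) - 24752) + 30851 = ((⅔)*(-10)/(-10 + √(-193)) - 24752) + 30851 = ((⅔)*(-10)/(-10 + I*√193) - 24752) + 30851 = (-20/(3*(-10 + I*√193)) - 24752) + 30851 = (-24752 - 20/(3*(-10 + I*√193))) + 30851 = 6099 - 20/(3*(-10 + I*√193))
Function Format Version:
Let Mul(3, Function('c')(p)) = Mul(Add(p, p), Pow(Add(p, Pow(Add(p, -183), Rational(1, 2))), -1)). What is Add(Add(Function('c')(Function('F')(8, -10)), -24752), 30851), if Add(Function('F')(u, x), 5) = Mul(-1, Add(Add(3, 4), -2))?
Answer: Add(Rational(5361221, 879), Mul(Rational(20, 879), I, Pow(193, Rational(1, 2)))) ≈ Add(6099.2, Mul(0.31610, I))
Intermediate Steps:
Function('F')(u, x) = -10 (Function('F')(u, x) = Add(-5, Mul(-1, Add(Add(3, 4), -2))) = Add(-5, Mul(-1, Add(7, -2))) = Add(-5, Mul(-1, 5)) = Add(-5, -5) = -10)
Function('c')(p) = Mul(Rational(2, 3), p, Pow(Add(p, Pow(Add(-183, p), Rational(1, 2))), -1)) (Function('c')(p) = Mul(Rational(1, 3), Mul(Add(p, p), Pow(Add(p, Pow(Add(p, -183), Rational(1, 2))), -1))) = Mul(Rational(1, 3), Mul(Mul(2, p), Pow(Add(p, Pow(Add(-183, p), Rational(1, 2))), -1))) = Mul(Rational(1, 3), Mul(2, p, Pow(Add(p, Pow(Add(-183, p), Rational(1, 2))), -1))) = Mul(Rational(2, 3), p, Pow(Add(p, Pow(Add(-183, p), Rational(1, 2))), -1)))
Add(Add(Function('c')(Function('F')(8, -10)), -24752), 30851) = Add(Add(Mul(Rational(2, 3), -10, Pow(Add(-10, Pow(Add(-183, -10), Rational(1, 2))), -1)), -24752), 30851) = Add(Add(Mul(Rational(2, 3), -10, Pow(Add(-10, Pow(-193, Rational(1, 2))), -1)), -24752), 30851) = Add(Add(Mul(Rational(2, 3), -10, Pow(Add(-10, Mul(I, Pow(193, Rational(1, 2)))), -1)), -24752), 30851) = Add(Add(Mul(Rational(-20, 3), Pow(Add(-10, Mul(I, Pow(193, Rational(1, 2)))), -1)), -24752), 30851) = Add(Add(-24752, Mul(Rational(-20, 3), Pow(Add(-10, Mul(I, Pow(193, Rational(1, 2)))), -1))), 30851) = Add(6099, Mul(Rational(-20, 3), Pow(Add(-10, Mul(I, Pow(193, Rational(1, 2)))), -1)))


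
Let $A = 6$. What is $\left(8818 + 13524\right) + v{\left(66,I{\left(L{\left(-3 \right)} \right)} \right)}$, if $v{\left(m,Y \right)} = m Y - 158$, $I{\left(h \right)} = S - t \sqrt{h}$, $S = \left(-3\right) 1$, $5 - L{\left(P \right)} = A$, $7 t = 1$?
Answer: $21986 - \frac{66 i}{7} \approx 21986.0 - 9.4286 i$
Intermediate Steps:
$t = \frac{1}{7}$ ($t = \frac{1}{7} \cdot 1 = \frac{1}{7} \approx 0.14286$)
$L{\left(P \right)} = -1$ ($L{\left(P \right)} = 5 - 6 = -1$)
$S = -3$
$I{\left(h \right)} = -3 - \frac{\sqrt{h}}{7}$
$v{\left(m,Y \right)} = -158 + Y m$ ($v{\left(m,Y \right)} = Y m - 158 = -158 + Y m$)
$\left(8818 + 13524\right) + v{\left(66,I{\left(L{\left(-3 \right)} \right)} \right)} = \left(8818 + 13524\right) - \left(158 - \left(-3 - \frac{\sqrt{-1}}{7}\right) 66\right) = 22342 - \left(158 - \left(-3 - \frac{i}{7}\right) 66\right) = 22342 - \left(356 + \frac{66 i}{7}\right) = 21986 - \frac{66 i}{7}$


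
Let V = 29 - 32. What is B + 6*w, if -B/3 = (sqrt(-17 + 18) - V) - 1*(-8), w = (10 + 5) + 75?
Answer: 504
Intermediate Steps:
w = 90 (w = 15 + 75 = 90)
V = -3
B = -36 (B = -3*((sqrt(-17 + 18) - 1*(-3)) - 1*(-8)) = -3*((sqrt(1) + 3) + 8) = -3*((1 + 3) + 8) = -3*(4 + 8) = -3*12 = -36)
B + 6*w = -36 + 6*90 = -36 + 540 = 504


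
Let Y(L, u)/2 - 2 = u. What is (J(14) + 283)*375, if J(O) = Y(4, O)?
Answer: 118125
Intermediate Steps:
Y(L, u) = 4 + 2*u
J(O) = 4 + 2*O
(J(14) + 283)*375 = ((4 + 2*14) + 283)*375 = ((4 + 28) + 283)*375 = (32 + 283)*375 = 315*375 = 118125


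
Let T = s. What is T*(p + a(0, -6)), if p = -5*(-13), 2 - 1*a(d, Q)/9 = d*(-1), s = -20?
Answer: -1660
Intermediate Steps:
a(d, Q) = 18 + 9*d (a(d, Q) = 18 - 9*d*(-1) = 18 - (-9)*d = 18 + 9*d)
T = -20
p = 65
T*(p + a(0, -6)) = -20*(65 + (18 + 9*0)) = -20*(65 + (18 + 0)) = -20*(65 + 18) = -20*83 = -1660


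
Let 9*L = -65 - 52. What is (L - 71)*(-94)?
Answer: 7896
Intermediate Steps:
L = -13 (L = (-65 - 52)/9 = (⅑)*(-117) = -13)
(L - 71)*(-94) = (-13 - 71)*(-94) = -84*(-94) = 7896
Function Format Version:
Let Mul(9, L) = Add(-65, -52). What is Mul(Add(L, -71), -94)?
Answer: 7896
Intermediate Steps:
L = -13 (L = Mul(Rational(1, 9), Add(-65, -52)) = Mul(Rational(1, 9), -117) = -13)
Mul(Add(L, -71), -94) = Mul(Add(-13, -71), -94) = Mul(-84, -94) = 7896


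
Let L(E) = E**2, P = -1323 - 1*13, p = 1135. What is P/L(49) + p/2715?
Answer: -180421/1303743 ≈ -0.13839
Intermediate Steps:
P = -1336 (P = -1323 - 13 = -1336)
P/L(49) + p/2715 = -1336/(49**2) + 1135/2715 = -1336/2401 + 1135*(1/2715) = -1336*1/2401 + 227/543 = -1336/2401 + 227/543 = -180421/1303743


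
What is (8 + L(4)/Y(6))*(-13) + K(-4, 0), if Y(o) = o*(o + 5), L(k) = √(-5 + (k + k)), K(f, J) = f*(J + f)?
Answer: -88 - 13*√3/66 ≈ -88.341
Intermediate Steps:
L(k) = √(-5 + 2*k)
Y(o) = o*(5 + o)
(8 + L(4)/Y(6))*(-13) + K(-4, 0) = (8 + √(-5 + 2*4)/((6*(5 + 6))))*(-13) - 4*(0 - 4) = (8 + √(-5 + 8)/((6*11)))*(-13) - 4*(-4) = (8 + √3/66)*(-13) + 16 = (-104 - 13*√3/66) + 16 = -88 - 13*√3/66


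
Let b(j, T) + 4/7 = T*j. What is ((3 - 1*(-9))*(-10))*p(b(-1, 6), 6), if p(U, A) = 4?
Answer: -480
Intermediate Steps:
b(j, T) = -4/7 + T*j
((3 - 1*(-9))*(-10))*p(b(-1, 6), 6) = ((3 - 1*(-9))*(-10))*4 = ((3 + 9)*(-10))*4 = (12*(-10))*4 = -120*4 = -480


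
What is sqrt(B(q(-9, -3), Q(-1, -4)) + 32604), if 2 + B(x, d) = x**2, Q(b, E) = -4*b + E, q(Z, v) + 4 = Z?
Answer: sqrt(32771) ≈ 181.03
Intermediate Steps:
q(Z, v) = -4 + Z
Q(b, E) = E - 4*b
B(x, d) = -2 + x**2
sqrt(B(q(-9, -3), Q(-1, -4)) + 32604) = sqrt((-2 + (-4 - 9)**2) + 32604) = sqrt((-2 + (-13)**2) + 32604) = sqrt((-2 + 169) + 32604) = sqrt(167 + 32604) = sqrt(32771)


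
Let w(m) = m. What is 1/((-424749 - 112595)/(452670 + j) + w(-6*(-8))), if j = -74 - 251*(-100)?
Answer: 1866/87469 ≈ 0.021333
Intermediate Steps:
j = 25026 (j = -74 + 25100 = 25026)
1/((-424749 - 112595)/(452670 + j) + w(-6*(-8))) = 1/((-424749 - 112595)/(452670 + 25026) - 6*(-8)) = 1/(-537344/477696 + 48) = 1/(-537344*1/477696 + 48) = 1/(-2099/1866 + 48) = 1/(87469/1866) = 1866/87469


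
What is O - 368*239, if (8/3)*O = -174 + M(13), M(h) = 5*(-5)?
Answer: -704213/8 ≈ -88027.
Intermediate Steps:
M(h) = -25
O = -597/8 (O = 3*(-174 - 25)/8 = (3/8)*(-199) = -597/8 ≈ -74.625)
O - 368*239 = -597/8 - 368*239 = -597/8 - 87952 = -704213/8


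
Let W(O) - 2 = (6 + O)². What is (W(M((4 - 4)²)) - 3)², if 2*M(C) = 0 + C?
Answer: 1225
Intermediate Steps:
M(C) = C/2 (M(C) = (0 + C)/2 = C/2)
W(O) = 2 + (6 + O)²
(W(M((4 - 4)²)) - 3)² = ((2 + (6 + (4 - 4)²/2)²) - 3)² = ((2 + (6 + (½)*0²)²) - 3)² = ((2 + (6 + (½)*0)²) - 3)² = ((2 + (6 + 0)²) - 3)² = ((2 + 6²) - 3)² = ((2 + 36) - 3)² = (38 - 3)² = 35² = 1225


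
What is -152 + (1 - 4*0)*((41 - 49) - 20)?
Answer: -180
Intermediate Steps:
-152 + (1 - 4*0)*((41 - 49) - 20) = -152 + (1 + 0)*(-8 - 20) = -152 + 1*(-28) = -152 - 28 = -180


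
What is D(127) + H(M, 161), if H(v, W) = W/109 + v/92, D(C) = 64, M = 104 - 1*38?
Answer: 331899/5014 ≈ 66.194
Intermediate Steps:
M = 66 (M = 104 - 38 = 66)
H(v, W) = v/92 + W/109 (H(v, W) = W*(1/109) + v*(1/92) = W/109 + v/92 = v/92 + W/109)
D(127) + H(M, 161) = 64 + ((1/92)*66 + (1/109)*161) = 64 + (33/46 + 161/109) = 64 + 11003/5014 = 331899/5014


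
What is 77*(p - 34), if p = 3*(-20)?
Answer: -7238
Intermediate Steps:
p = -60
77*(p - 34) = 77*(-60 - 34) = 77*(-94) = -7238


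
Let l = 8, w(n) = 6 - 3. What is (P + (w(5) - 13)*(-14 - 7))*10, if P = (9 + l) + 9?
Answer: 2360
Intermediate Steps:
w(n) = 3
P = 26 (P = (9 + 8) + 9 = 17 + 9 = 26)
(P + (w(5) - 13)*(-14 - 7))*10 = (26 + (3 - 13)*(-14 - 7))*10 = (26 - 10*(-21))*10 = (26 + 210)*10 = 236*10 = 2360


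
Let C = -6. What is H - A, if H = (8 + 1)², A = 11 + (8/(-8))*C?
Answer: 64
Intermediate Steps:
A = 17 (A = 11 + (8/(-8))*(-6) = 11 + (8*(-⅛))*(-6) = 11 - 1*(-6) = 11 + 6 = 17)
H = 81 (H = 9² = 81)
H - A = 81 - 1*17 = 81 - 17 = 64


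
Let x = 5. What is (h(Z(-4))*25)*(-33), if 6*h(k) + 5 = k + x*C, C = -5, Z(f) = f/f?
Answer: 7975/2 ≈ 3987.5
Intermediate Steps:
Z(f) = 1
h(k) = -5 + k/6 (h(k) = -⅚ + (k + 5*(-5))/6 = -⅚ + (k - 25)/6 = -⅚ + (-25 + k)/6 = -⅚ + (-25/6 + k/6) = -5 + k/6)
(h(Z(-4))*25)*(-33) = ((-5 + (⅙)*1)*25)*(-33) = ((-5 + ⅙)*25)*(-33) = -29/6*25*(-33) = -725/6*(-33) = 7975/2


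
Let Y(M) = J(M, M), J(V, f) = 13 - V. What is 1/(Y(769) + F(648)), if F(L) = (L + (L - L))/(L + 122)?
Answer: -385/290736 ≈ -0.0013242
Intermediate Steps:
Y(M) = 13 - M
F(L) = L/(122 + L) (F(L) = (L + 0)/(122 + L) = L/(122 + L))
1/(Y(769) + F(648)) = 1/((13 - 1*769) + 648/(122 + 648)) = 1/((13 - 769) + 648/770) = 1/(-756 + 648*(1/770)) = 1/(-756 + 324/385) = 1/(-290736/385) = -385/290736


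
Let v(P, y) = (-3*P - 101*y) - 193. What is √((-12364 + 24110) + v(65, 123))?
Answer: I*√1065 ≈ 32.634*I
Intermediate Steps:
v(P, y) = -193 - 101*y - 3*P (v(P, y) = (-101*y - 3*P) - 193 = -193 - 101*y - 3*P)
√((-12364 + 24110) + v(65, 123)) = √((-12364 + 24110) + (-193 - 101*123 - 3*65)) = √(11746 + (-193 - 12423 - 195)) = √(11746 - 12811) = √(-1065) = I*√1065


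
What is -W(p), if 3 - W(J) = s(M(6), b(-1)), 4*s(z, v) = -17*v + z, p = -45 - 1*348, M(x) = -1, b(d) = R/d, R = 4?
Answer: 55/4 ≈ 13.750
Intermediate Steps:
b(d) = 4/d
p = -393 (p = -45 - 348 = -393)
s(z, v) = -17*v/4 + z/4 (s(z, v) = (-17*v + z)/4 = (z - 17*v)/4 = -17*v/4 + z/4)
W(J) = -55/4 (W(J) = 3 - (-17/(-1) + (¼)*(-1)) = 3 - (-17*(-1) - ¼) = 3 - (-17/4*(-4) - ¼) = 3 - (17 - ¼) = 3 - 1*67/4 = 3 - 67/4 = -55/4)
-W(p) = -1*(-55/4) = 55/4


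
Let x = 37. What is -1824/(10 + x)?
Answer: -1824/47 ≈ -38.809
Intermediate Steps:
-1824/(10 + x) = -1824/(10 + 37) = -1824/47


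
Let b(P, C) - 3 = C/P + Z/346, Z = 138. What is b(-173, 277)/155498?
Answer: 311/26901154 ≈ 1.1561e-5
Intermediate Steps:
b(P, C) = 588/173 + C/P (b(P, C) = 3 + (C/P + 138/346) = 3 + (C/P + 138*(1/346)) = 3 + (C/P + 69/173) = 3 + (69/173 + C/P) = 588/173 + C/P)
b(-173, 277)/155498 = (588/173 + 277/(-173))/155498 = (588/173 + 277*(-1/173))*(1/155498) = (588/173 - 277/173)*(1/155498) = (311/173)*(1/155498) = 311/26901154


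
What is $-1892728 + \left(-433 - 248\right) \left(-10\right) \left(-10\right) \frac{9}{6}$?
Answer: $-1994878$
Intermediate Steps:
$-1892728 + \left(-433 - 248\right) \left(-10\right) \left(-10\right) \frac{9}{6} = -1892728 - 681 \cdot 100 \cdot 9 \cdot \frac{1}{6} = -1892728 - 681 \cdot 100 \cdot \frac{3}{2} = -1892728 - 102150 = -1994878$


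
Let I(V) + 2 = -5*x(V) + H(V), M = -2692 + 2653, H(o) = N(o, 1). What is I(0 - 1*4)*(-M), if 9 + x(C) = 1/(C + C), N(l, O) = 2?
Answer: 14235/8 ≈ 1779.4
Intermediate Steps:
H(o) = 2
x(C) = -9 + 1/(2*C) (x(C) = -9 + 1/(C + C) = -9 + 1/(2*C))
M = -39
I(V) = 45 - 5/(2*V) (I(V) = -2 + (-5*(-9 + 1/(2*V)) + 2) = -2 + ((45 - 5/(2*V)) + 2) = -2 + (47 - 5/(2*V)) = 45 - 5/(2*V))
I(0 - 1*4)*(-M) = (45 - 5/(2*(0 - 1*4)))*(-1*(-39)) = (45 - 5/(2*(0 - 4)))*39 = (45 - 5/2/(-4))*39 = (45 - 5/2*(-¼))*39 = (45 + 5/8)*39 = (365/8)*39 = 14235/8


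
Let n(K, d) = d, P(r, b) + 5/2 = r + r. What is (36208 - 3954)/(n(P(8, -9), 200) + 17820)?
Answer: 16127/9010 ≈ 1.7899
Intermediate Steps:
P(r, b) = -5/2 + 2*r (P(r, b) = -5/2 + (r + r) = -5/2 + 2*r)
(36208 - 3954)/(n(P(8, -9), 200) + 17820) = (36208 - 3954)/(200 + 17820) = 32254/18020 = 32254*(1/18020) = 16127/9010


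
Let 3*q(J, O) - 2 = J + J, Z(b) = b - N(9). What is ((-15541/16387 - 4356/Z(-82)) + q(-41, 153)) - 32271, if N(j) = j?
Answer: -2944460942/91299 ≈ -32251.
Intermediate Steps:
Z(b) = -9 + b (Z(b) = b - 1*9 = b - 9 = -9 + b)
q(J, O) = ⅔ + 2*J/3 (q(J, O) = ⅔ + (J + J)/3 = ⅔ + (2*J)/3 = ⅔ + 2*J/3)
((-15541/16387 - 4356/Z(-82)) + q(-41, 153)) - 32271 = ((-15541/16387 - 4356/(-9 - 82)) + (⅔ + (⅔)*(-41))) - 32271 = ((-15541*1/16387 - 4356/(-91)) + (⅔ - 82/3)) - 32271 = ((-15541/16387 - 4356*(-1/91)) - 80/3) - 32271 = ((-15541/16387 + 4356/91) - 80/3) - 32271 = (1427909/30433 - 80/3) - 32271 = 1849087/91299 - 32271 = -2944460942/91299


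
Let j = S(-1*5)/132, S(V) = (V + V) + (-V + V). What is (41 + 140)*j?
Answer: -905/66 ≈ -13.712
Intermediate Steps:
S(V) = 2*V (S(V) = 2*V + 0 = 2*V)
j = -5/66 (j = (2*(-1*5))/132 = (2*(-5))*(1/132) = -10*1/132 = -5/66 ≈ -0.075758)
(41 + 140)*j = (41 + 140)*(-5/66) = 181*(-5/66) = -905/66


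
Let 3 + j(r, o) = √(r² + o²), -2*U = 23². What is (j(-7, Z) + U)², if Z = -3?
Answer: 286457/4 - 535*√58 ≈ 67540.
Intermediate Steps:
U = -529/2 (U = -½*23² = -½*529 = -529/2 ≈ -264.50)
j(r, o) = -3 + √(o² + r²) (j(r, o) = -3 + √(r² + o²) = -3 + √(o² + r²))
(j(-7, Z) + U)² = ((-3 + √((-3)² + (-7)²)) - 529/2)² = ((-3 + √(9 + 49)) - 529/2)² = ((-3 + √58) - 529/2)² = (-535/2 + √58)²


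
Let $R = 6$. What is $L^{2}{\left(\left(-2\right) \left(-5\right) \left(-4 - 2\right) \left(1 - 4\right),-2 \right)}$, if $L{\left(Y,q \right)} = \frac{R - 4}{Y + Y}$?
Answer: $\frac{1}{32400} \approx 3.0864 \cdot 10^{-5}$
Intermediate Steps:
$L{\left(Y,q \right)} = \frac{1}{Y}$ ($L{\left(Y,q \right)} = \frac{6 - 4}{Y + Y} = \frac{2}{2 Y} = 2 \frac{1}{2 Y} = \frac{1}{Y}$)
$L^{2}{\left(\left(-2\right) \left(-5\right) \left(-4 - 2\right) \left(1 - 4\right),-2 \right)} = \left(\frac{1}{\left(-2\right) \left(-5\right) \left(-4 - 2\right) \left(1 - 4\right)}\right)^{2} = \left(\frac{1}{10 \left(\left(-6\right) \left(-3\right)\right)}\right)^{2} = \left(\frac{1}{10 \cdot 18}\right)^{2} = \left(\frac{1}{180}\right)^{2} = \frac{1}{32400}$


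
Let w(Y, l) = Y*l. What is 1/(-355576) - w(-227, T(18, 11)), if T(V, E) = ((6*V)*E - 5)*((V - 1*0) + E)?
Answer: 2769115303863/355576 ≈ 7.7877e+6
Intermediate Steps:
T(V, E) = (-5 + 6*E*V)*(E + V) (T(V, E) = (6*E*V - 5)*((V + 0) + E) = (-5 + 6*E*V)*(V + E) = (-5 + 6*E*V)*(E + V))
1/(-355576) - w(-227, T(18, 11)) = 1/(-355576) - (-227)*(-5*11 - 5*18 + 6*11*18**2 + 6*18*11**2) = -1/355576 - (-227)*(-55 - 90 + 6*11*324 + 6*18*121) = -1/355576 - (-227)*(-55 - 90 + 21384 + 13068) = -1/355576 - (-227)*34307 = -1/355576 - 1*(-7787689) = -1/355576 + 7787689 = 2769115303863/355576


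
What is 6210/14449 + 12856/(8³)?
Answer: 23616983/924736 ≈ 25.539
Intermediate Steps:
6210/14449 + 12856/(8³) = 6210*(1/14449) + 12856/512 = 6210/14449 + 12856*(1/512) = 6210/14449 + 1607/64 = 23616983/924736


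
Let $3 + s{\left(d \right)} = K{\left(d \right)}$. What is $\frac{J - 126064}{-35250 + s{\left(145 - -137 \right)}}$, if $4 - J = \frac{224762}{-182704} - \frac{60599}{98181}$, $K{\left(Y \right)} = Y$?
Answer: $\frac{1130619442035911}{313655973029352} \approx 3.6046$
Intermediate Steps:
$s{\left(d \right)} = -3 + d$
$J = \frac{52445641657}{8969030712}$ ($J = 4 - \left(\frac{224762}{-182704} - \frac{60599}{98181}\right) = 4 - \left(224762 \left(- \frac{1}{182704}\right) - \frac{60599}{98181}\right) = 4 - \left(- \frac{112381}{91352} - \frac{60599}{98181}\right) = 4 - - \frac{16569518809}{8969030712} = 4 + \frac{16569518809}{8969030712} = \frac{52445641657}{8969030712} \approx 5.8474$)
$\frac{J - 126064}{-35250 + s{\left(145 - -137 \right)}} = \frac{\frac{52445641657}{8969030712} - 126064}{-35250 + \left(-3 + \left(145 - -137\right)\right)} = - \frac{1130619442035911}{8969030712 \left(-35250 + \left(-3 + \left(145 + 137\right)\right)\right)} = - \frac{1130619442035911}{8969030712 \left(-35250 + \left(-3 + 282\right)\right)} = - \frac{1130619442035911}{8969030712 \left(-35250 + 279\right)} = - \frac{1130619442035911}{8969030712 \left(-34971\right)} = \left(- \frac{1130619442035911}{8969030712}\right) \left(- \frac{1}{34971}\right) = \frac{1130619442035911}{313655973029352}$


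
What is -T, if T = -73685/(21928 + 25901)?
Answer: 73685/47829 ≈ 1.5406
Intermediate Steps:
T = -73685/47829 ≈ -1.5406
-T = -1*(-73685/47829) = 73685/47829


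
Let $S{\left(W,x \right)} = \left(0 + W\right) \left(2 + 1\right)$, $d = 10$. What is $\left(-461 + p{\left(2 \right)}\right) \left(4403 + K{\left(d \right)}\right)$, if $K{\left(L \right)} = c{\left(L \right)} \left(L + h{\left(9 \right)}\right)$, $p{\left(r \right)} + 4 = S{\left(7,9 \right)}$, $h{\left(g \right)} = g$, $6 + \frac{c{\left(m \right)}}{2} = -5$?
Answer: $-1769340$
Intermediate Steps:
$c{\left(m \right)} = -22$ ($c{\left(m \right)} = -12 + 2 \left(-5\right) = -12 - 10 = -22$)
$S{\left(W,x \right)} = 3 W$ ($S{\left(W,x \right)} = W 3 = 3 W$)
$p{\left(r \right)} = 17$ ($p{\left(r \right)} = -4 + 3 \cdot 7 = -4 + 21 = 17$)
$K{\left(L \right)} = -198 - 22 L$ ($K{\left(L \right)} = - 22 \left(L + 9\right) = - 22 \left(9 + L\right) = -198 - 22 L$)
$\left(-461 + p{\left(2 \right)}\right) \left(4403 + K{\left(d \right)}\right) = \left(-461 + 17\right) \left(4403 - 418\right) = - 444 \left(4403 - 418\right) = \left(-444\right) 3985 = -1769340$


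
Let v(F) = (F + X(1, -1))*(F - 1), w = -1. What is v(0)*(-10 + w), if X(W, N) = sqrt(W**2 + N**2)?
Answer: 11*sqrt(2) ≈ 15.556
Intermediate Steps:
X(W, N) = sqrt(N**2 + W**2)
v(F) = (-1 + F)*(F + sqrt(2)) (v(F) = (F + sqrt((-1)**2 + 1**2))*(F - 1) = (F + sqrt(1 + 1))*(-1 + F) = (F + sqrt(2))*(-1 + F) = (-1 + F)*(F + sqrt(2)))
v(0)*(-10 + w) = (0**2 - 1*0 - sqrt(2) + 0*sqrt(2))*(-10 - 1) = (0 + 0 - sqrt(2) + 0)*(-11) = -sqrt(2)*(-11) = 11*sqrt(2)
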